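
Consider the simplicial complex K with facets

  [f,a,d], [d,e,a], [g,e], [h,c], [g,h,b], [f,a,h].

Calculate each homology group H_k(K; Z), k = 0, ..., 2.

H_0 ≅ Z,  H_1 ≅ Z,  H_2 = 0.

Fix the vertex order a < b < c < d < e < f < g < h and write every simplex with vertices in increasing order. Then dim K = 2 and the simplices of K are:

  0-simplices (8): a, b, c, d, e, f, g, h
  1-simplices (12): ad, ae, af, ah, bg, bh, ch, de, df, eg, fh, gh
  2-simplices (4): ade, adf, afh, bgh

giving chain groups C_0 ≅ Z^8, C_1 ≅ Z^12, C_2 ≅ Z^4.

Boundary ∂_1: C_1 → C_0 sends each edge [p,q] (with p < q) to q − p. For instance
  ∂fh = h − f.
The resulting 8×12 matrix has rank 7, and its Smith normal form has invariant factors (1,1,1,1,1,1,1).

∂_2: C_2 → C_1 maps a triangle to the signed sum of its edges. For instance
  ∂bgh = gh − bh + bg,
  ∂adf = df − af + ad.
As a 12×4 matrix over Z this has rank 4, with invariant factors (1,1,1,1).

From H_k ≅ ker(∂_k) / im(∂_{k+1}) we obtain:

  H_0: rank C_0 − rank ∂_1 = 8 − 7 = 1, and the invariant factors of ∂_1 are all 1, so H_0 = Z.
  H_1: rank ker ∂_1 − rank ∂_2 = (12 − 7) − 4 = 1, and the invariant factors of ∂_2 are all 1, so H_1 = Z.
  H_2: rank ker ∂_2 − rank ∂_3 = (4 − 4) − 0 = 0, and there is no ∂_3, so H_2 = 0.

As a check, the Euler characteristic is 8 − 12 + 4 = 0, which agrees with 1 − 1 + 0 = 0.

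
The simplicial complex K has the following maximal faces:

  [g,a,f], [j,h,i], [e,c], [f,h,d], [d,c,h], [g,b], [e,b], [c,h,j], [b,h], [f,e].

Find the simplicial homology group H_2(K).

H_2 = 0.

Order the vertices as a < b < c < d < e < f < g < h < i < j. Listing each simplex with vertices in this order, K has dimension 2 with simplices:

  0-simplices (10): a, b, c, d, e, f, g, h, i, j
  1-simplices (17): af, ag, be, bg, bh, cd, ce, ch, cj, df, dh, ef, fg, fh, hi, hj, ij
  2-simplices (5): afg, cdh, chj, dfh, hij

Hence C_0 ≅ Z^10, C_1 ≅ Z^17, C_2 ≅ Z^5.

∂_1: C_1 → C_0 maps an edge to its endpoints' difference, ∂[p,q] = q − p.
This gives a 10×17 integer matrix of rank 9; reducing to Smith normal form yields diagonal entries (1,1,1,1,1,1,1,1,1).

The boundary map ∂_2: C_2 → C_1 acts by ∂[p,q,r] = [q,r] − [p,r] + [p,q]. For instance
  ∂dfh = fh − dh + df,
  ∂chj = hj − cj + ch.
As a 17×5 matrix over Z this has rank 5, with invariant factors (1,1,1,1,1).

Reading off H_k = ker ∂_k / im ∂_{k+1}:

  H_2: rank ker ∂_2 − rank ∂_3 = (5 − 5) − 0 = 0, and there is no ∂_3, so H_2 ≅ 0.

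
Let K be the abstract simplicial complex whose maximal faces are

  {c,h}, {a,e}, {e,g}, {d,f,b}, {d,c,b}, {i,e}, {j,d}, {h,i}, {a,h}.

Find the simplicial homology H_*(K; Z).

Take the total order a < b < c < d < e < f < g < h < i < j on the vertex set. Then K (dimension 2) consists of the simplices:

  0-simplices (10): a, b, c, d, e, f, g, h, i, j
  1-simplices (12): ae, ah, bc, bd, bf, cd, ch, df, dj, eg, ei, hi
  2-simplices (2): bcd, bdf

so the chain groups are C_0 ≅ Z^10, C_1 ≅ Z^12, C_2 ≅ Z^2.

∂_1: C_1 → C_0 maps an edge to its endpoints' difference, ∂[p,q] = q − p. For instance
  ∂df = f − d.
This gives a 10×12 integer matrix of rank 9; reducing to Smith normal form yields diagonal entries (1,1,1,1,1,1,1,1,1).

∂_2: C_2 → C_1 maps a triangle to the signed sum of its edges. For instance
  ∂bdf = df − bf + bd,
  ∂bcd = cd − bd + bc.
The resulting 12×2 matrix has rank 2, and its Smith normal form has invariant factors (1,1).

Computing H_k = (kernel of ∂_k) / (image of ∂_{k+1}):

  H_0: rank C_0 − rank ∂_1 = 10 − 9 = 1, and the invariant factors of ∂_1 are all 1, so H_0 ≅ Z.
  H_1: rank ker ∂_1 − rank ∂_2 = (12 − 9) − 2 = 1, and the invariant factors of ∂_2 are all 1, so H_1 ≅ Z.
  H_2: rank ker ∂_2 − rank ∂_3 = (2 − 2) − 0 = 0, and there is no ∂_3, so H_2 ≅ 0.

As a check, the Euler characteristic is 10 − 12 + 2 = 0, which agrees with 1 − 1 + 0 = 0.

H_0 ≅ Z,  H_1 ≅ Z,  H_2 = 0.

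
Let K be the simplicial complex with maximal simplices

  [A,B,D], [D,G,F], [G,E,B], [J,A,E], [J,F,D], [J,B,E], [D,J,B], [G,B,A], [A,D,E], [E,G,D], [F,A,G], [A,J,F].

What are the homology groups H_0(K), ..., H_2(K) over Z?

H_0 = Z,  H_1 = Z/2,  H_2 = 0.

K has 7 vertices, 18 edges, 12 triangles.
rank ∂_0 = 0, rank ∂_1 = 6 ⇒ b_0 = 7 − 0 − 6 = 1; all invariant factors of ∂_1 are 1 so no torsion. So H_0 = Z.
rank ∂_1 = 6, rank ∂_2 = 12 ⇒ b_1 = 18 − 6 − 12 = 0; ∂_2 has invariant factor(s) [2] giving torsion. So H_1 = Z/2.
rank ∂_2 = 12, rank ∂_3 = 0 ⇒ b_2 = 12 − 12 − 0 = 0. So H_2 = 0.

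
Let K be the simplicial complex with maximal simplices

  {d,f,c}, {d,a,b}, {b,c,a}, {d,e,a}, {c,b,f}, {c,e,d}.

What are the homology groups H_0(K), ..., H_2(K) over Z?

H_0 = Z,  H_1 = Z,  H_2 = 0.

Order the vertices as a < b < c < d < e < f. Listing each simplex with vertices in this order, K has dimension 2 with simplices:

  0-simplices (6): a, b, c, d, e, f
  1-simplices (12): ab, ac, ad, ae, bc, bd, bf, cd, ce, cf, de, df
  2-simplices (6): abc, abd, ade, bcf, cde, cdf

Hence C_0 ≅ Z^6, C_1 ≅ Z^12, C_2 ≅ Z^6.

The boundary map ∂_1: C_1 → C_0 is given by ∂[p,q] = [q] − [p].
The resulting 6×12 matrix has rank 5, and its Smith normal form has invariant factors (1,1,1,1,1).

The boundary map ∂_2: C_2 → C_1 maps a triangle to the signed sum of its edges. For instance
  ∂abc = bc − ac + ab,
  ∂cdf = df − cf + cd.
The 12×6 boundary matrix has rank 6 and Smith normal form diag(1,1,1,1,1,1).

Now H_k = ker ∂_k / im ∂_{k+1}, so:

  H_0: rank C_0 − rank ∂_1 = 6 − 5 = 1, and the invariant factors of ∂_1 are all 1, so H_0 ≅ Z.
  H_1: rank ker ∂_1 − rank ∂_2 = (12 − 5) − 6 = 1, and the invariant factors of ∂_2 are all 1, so H_1 ≅ Z.
  H_2: rank ker ∂_2 − rank ∂_3 = (6 − 6) − 0 = 0, and there is no ∂_3, so H_2 ≅ 0.

(K is a triangulation of the cylinder S^1 x I.)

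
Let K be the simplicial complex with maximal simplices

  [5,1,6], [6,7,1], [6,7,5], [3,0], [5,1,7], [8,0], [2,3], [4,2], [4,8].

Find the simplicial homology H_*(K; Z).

K has 9 vertices, 11 edges, 4 triangles.
rank ∂_0 = 0, rank ∂_1 = 7 ⇒ b_0 = 9 − 0 − 7 = 2; all invariant factors of ∂_1 are 1 so no torsion. So H_0 = Z^2.
rank ∂_1 = 7, rank ∂_2 = 3 ⇒ b_1 = 11 − 7 − 3 = 1; all invariant factors of ∂_2 are 1 so no torsion. So H_1 = Z.
rank ∂_2 = 3, rank ∂_3 = 0 ⇒ b_2 = 4 − 3 − 0 = 1. So H_2 = Z.

H_0 ≅ Z^2,  H_1 ≅ Z,  H_2 ≅ Z.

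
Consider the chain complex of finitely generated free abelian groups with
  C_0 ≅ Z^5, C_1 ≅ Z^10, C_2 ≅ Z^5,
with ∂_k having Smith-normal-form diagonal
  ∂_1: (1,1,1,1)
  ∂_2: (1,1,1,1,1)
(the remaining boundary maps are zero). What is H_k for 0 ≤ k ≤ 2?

H_0: b_0 = 5 − 0 − 4 = 1; torsion from ∂_1 factors > 1: none. So H_0 = Z.
H_1: b_1 = 10 − 4 − 5 = 1; torsion from ∂_2 factors > 1: none. So H_1 = Z.
H_2: b_2 = 5 − 5 − 0 = 0; torsion from ∂_3 factors > 1: none. So H_2 = 0.

H_0 = Z,  H_1 = Z,  H_2 = 0.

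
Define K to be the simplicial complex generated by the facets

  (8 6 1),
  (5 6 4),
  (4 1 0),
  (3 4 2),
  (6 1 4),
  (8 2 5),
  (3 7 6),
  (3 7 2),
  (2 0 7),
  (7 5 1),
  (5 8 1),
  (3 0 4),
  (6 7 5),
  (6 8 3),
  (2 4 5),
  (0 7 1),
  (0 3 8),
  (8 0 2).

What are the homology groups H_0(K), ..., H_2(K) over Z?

Take the total order 0 < 1 < 2 < 3 < 4 < 5 < 6 < 7 < 8 on the vertex set. Then K (dimension 2) consists of the simplices:

  0-simplices (9): [0], [1], [2], [3], [4], [5], [6], [7], [8]
  1-simplices (27): (27 of them)
  2-simplices (18): [0,1,4], [0,1,7], [0,2,7], [0,2,8], [0,3,4], [0,3,8], [1,4,6], [1,5,7], [1,5,8], [1,6,8], [2,3,4], [2,3,7], [2,4,5], [2,5,8], [3,6,7], [3,6,8], [4,5,6], [5,6,7]

so the chain groups are C_0 ≅ Z^9, C_1 ≅ Z^27, C_2 ≅ Z^18.

Boundary ∂_1: C_1 → C_0 maps an edge to its endpoints' difference, ∂[p,q] = q − p.
The 9×27 boundary matrix has rank 8 and Smith normal form diag(1,1,1,1,1,1,1,1).

∂_2: C_2 → C_1 sends each 2-simplex [p,q,r] to [q,r] − [p,r] + [p,q]. For instance
  ∂[4,5,6] = [5,6] − [4,6] + [4,5],
  ∂[0,2,7] = [2,7] − [0,7] + [0,2].
This gives a 27×18 integer matrix of rank 18; reducing to Smith normal form yields diagonal entries (1,1,1,1,1,1,1,1,1,1,1,1,1,1,1,1,1,2).

Reading off H_k = ker ∂_k / im ∂_{k+1}:

  H_0: rank C_0 − rank ∂_1 = 9 − 8 = 1, and the invariant factors of ∂_1 are all 1, so H_0 = Z.
  H_1: rank ker ∂_1 − rank ∂_2 = (27 − 8) − 18 = 1, and ∂_2 has invariant factor 2 > 1, so H_1 = Z ⊕ Z/2.
  H_2: rank ker ∂_2 − rank ∂_3 = (18 − 18) − 0 = 0, and there is no ∂_3, so H_2 = 0.

(K is a triangulation of the Klein bottle.)

H_0 = Z,  H_1 = Z ⊕ Z/2,  H_2 = 0.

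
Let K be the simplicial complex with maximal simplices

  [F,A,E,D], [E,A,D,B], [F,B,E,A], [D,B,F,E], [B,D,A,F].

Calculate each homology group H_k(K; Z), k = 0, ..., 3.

H_0 ≅ Z,  H_1 = 0,  H_2 = 0,  H_3 ≅ Z.

Take the total order A < B < D < E < F on the vertex set. Then K (dimension 3) consists of the simplices:

  0-simplices (5): A, B, D, E, F
  1-simplices (10): AB, AD, AE, AF, BD, BE, BF, DE, DF, EF
  2-simplices (10): ABD, ABE, ABF, ADE, ADF, AEF, BDE, BDF, BEF, DEF
  3-simplices (5): ABDE, ABDF, ABEF, ADEF, BDEF

Hence C_0 ≅ Z^5, C_1 ≅ Z^10, C_2 ≅ Z^10, C_3 ≅ Z^5.

∂_1: C_1 → C_0 is given by ∂[p,q] = [q] − [p]. For instance
  ∂AB = B − A.
The 5×10 boundary matrix has rank 4 and Smith normal form diag(1,1,1,1).

Boundary ∂_2: C_2 → C_1 maps a triangle to the signed sum of its edges. For instance
  ∂ABE = BE − AE + AB,
  ∂ADE = DE − AE + AD.
This gives a 10×10 integer matrix of rank 6; reducing to Smith normal form yields diagonal entries (1,1,1,1,1,1).

The boundary map ∂_3: C_3 → C_2 sends each 3-simplex σ to the alternating sum Σ_i (−1)^i (σ with its i-th vertex removed). For instance
  ∂BDEF = DEF − BEF + BDF − BDE,
  ∂ADEF = DEF − AEF + ADF − ADE.
The resulting 10×5 matrix has rank 4, and its Smith normal form has invariant factors (1,1,1,1).

Computing H_k = (kernel of ∂_k) / (image of ∂_{k+1}):

  H_0: rank C_0 − rank ∂_1 = 5 − 4 = 1, and the invariant factors of ∂_1 are all 1, so H_0 = Z.
  H_1: rank ker ∂_1 − rank ∂_2 = (10 − 4) − 6 = 0, and the invariant factors of ∂_2 are all 1, so H_1 = 0.
  H_2: rank ker ∂_2 − rank ∂_3 = (10 − 6) − 4 = 0, and the invariant factors of ∂_3 are all 1, so H_2 = 0.
  H_3: rank ker ∂_3 − rank ∂_4 = (5 − 4) − 0 = 1, and there is no ∂_4, so H_3 = Z.

As a check, the Euler characteristic is 5 − 10 + 10 − 5 = 0, which agrees with 1 − 0 + 0 − 1 = 0.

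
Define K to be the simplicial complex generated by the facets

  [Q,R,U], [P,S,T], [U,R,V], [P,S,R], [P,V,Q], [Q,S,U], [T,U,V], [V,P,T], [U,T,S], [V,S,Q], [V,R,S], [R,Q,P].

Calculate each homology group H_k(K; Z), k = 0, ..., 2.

We work with the vertex ordering P < Q < R < S < T < U < V. The simplices of K, each written with vertices in increasing order, are:

  0-simplices (7): P, Q, R, S, T, U, V
  1-simplices (18): PQ, PR, PS, PT, PV, QR, QS, QU, QV, RS, RU, RV, ST, SU, SV, TU, TV, UV
  2-simplices (12): PQR, PQV, PRS, PST, PTV, QRU, QSU, QSV, RSV, RUV, STU, TUV

so the chain groups are C_0 ≅ Z^7, C_1 ≅ Z^18, C_2 ≅ Z^12.

Boundary ∂_1: C_1 → C_0 maps an edge to its endpoints' difference, ∂[p,q] = q − p.
This gives a 7×18 integer matrix of rank 6; reducing to Smith normal form yields diagonal entries (1,1,1,1,1,1).

Boundary ∂_2: C_2 → C_1 maps a triangle to the signed sum of its edges. For instance
  ∂STU = TU − SU + ST,
  ∂PST = ST − PT + PS.
The 18×12 boundary matrix has rank 12 and Smith normal form diag(1,1,1,1,1,1,1,1,1,1,1,2).

Now H_k = ker ∂_k / im ∂_{k+1}, so:

  H_0: rank C_0 − rank ∂_1 = 7 − 6 = 1, and the invariant factors of ∂_1 are all 1, so H_0 = Z.
  H_1: rank ker ∂_1 − rank ∂_2 = (18 − 6) − 12 = 0, and ∂_2 has invariant factor 2 > 1, so H_1 = Z/2.
  H_2: rank ker ∂_2 − rank ∂_3 = (12 − 12) − 0 = 0, and there is no ∂_3, so H_2 = 0.

As a check, the Euler characteristic is 7 − 18 + 12 = 1, which agrees with 1 − 0 + 0 = 1.
(K is a triangulation of the real projective plane RP^2.)

H_0 = Z,  H_1 = Z/2,  H_2 = 0.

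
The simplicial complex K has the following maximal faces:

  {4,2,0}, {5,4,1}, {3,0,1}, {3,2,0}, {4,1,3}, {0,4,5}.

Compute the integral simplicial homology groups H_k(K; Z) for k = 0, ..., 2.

H_0 ≅ Z,  H_1 ≅ Z,  H_2 = 0.

We work with the vertex ordering 0 < 1 < 2 < 3 < 4 < 5. The simplices of K, each written with vertices in increasing order, are:

  0-simplices (6): [0], [1], [2], [3], [4], [5]
  1-simplices (12): [0,1], [0,2], [0,3], [0,4], [0,5], [1,3], [1,4], [1,5], [2,3], [2,4], [3,4], [4,5]
  2-simplices (6): [0,1,3], [0,2,3], [0,2,4], [0,4,5], [1,3,4], [1,4,5]

so the chain groups are C_0 ≅ Z^6, C_1 ≅ Z^12, C_2 ≅ Z^6.

Boundary ∂_1: C_1 → C_0 sends each edge [p,q] (with p < q) to q − p. For instance
  ∂[1,3] = [3] − [1].
This gives a 6×12 integer matrix of rank 5; reducing to Smith normal form yields diagonal entries (1,1,1,1,1).

The boundary map ∂_2: C_2 → C_1 sends each 2-simplex [p,q,r] to [q,r] − [p,r] + [p,q]. For instance
  ∂[1,4,5] = [4,5] − [1,5] + [1,4],
  ∂[0,2,3] = [2,3] − [0,3] + [0,2].
The 12×6 boundary matrix has rank 6 and Smith normal form diag(1,1,1,1,1,1).

Reading off H_k = ker ∂_k / im ∂_{k+1}:

  H_0: rank C_0 − rank ∂_1 = 6 − 5 = 1, and the invariant factors of ∂_1 are all 1, so H_0 ≅ Z.
  H_1: rank ker ∂_1 − rank ∂_2 = (12 − 5) − 6 = 1, and the invariant factors of ∂_2 are all 1, so H_1 ≅ Z.
  H_2: rank ker ∂_2 − rank ∂_3 = (6 − 6) − 0 = 0, and there is no ∂_3, so H_2 ≅ 0.

(K is a triangulation of the cylinder S^1 x I.)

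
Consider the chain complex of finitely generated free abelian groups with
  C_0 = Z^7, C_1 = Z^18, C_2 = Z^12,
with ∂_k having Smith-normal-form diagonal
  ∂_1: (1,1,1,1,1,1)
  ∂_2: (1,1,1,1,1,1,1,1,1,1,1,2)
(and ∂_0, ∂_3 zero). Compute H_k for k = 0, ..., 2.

H_0 ≅ Z,  H_1 ≅ Z/2,  H_2 = 0.

H_0: b_0 = 7 − 0 − 6 = 1; torsion from ∂_1 factors > 1: none. So H_0 ≅ Z.
H_1: b_1 = 18 − 6 − 12 = 0; torsion from ∂_2 factors > 1: [2]. So H_1 ≅ Z/2.
H_2: b_2 = 12 − 12 − 0 = 0; torsion from ∂_3 factors > 1: none. So H_2 ≅ 0.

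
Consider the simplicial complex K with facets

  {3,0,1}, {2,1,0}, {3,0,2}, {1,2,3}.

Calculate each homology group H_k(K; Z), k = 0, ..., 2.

Fix the vertex order 0 < 1 < 2 < 3 and write every simplex with vertices in increasing order. Then dim K = 2 and the simplices of K are:

  0-simplices (4): [0], [1], [2], [3]
  1-simplices (6): [0,1], [0,2], [0,3], [1,2], [1,3], [2,3]
  2-simplices (4): [0,1,2], [0,1,3], [0,2,3], [1,2,3]

so the chain groups are C_0 ≅ Z^4, C_1 ≅ Z^6, C_2 ≅ Z^4.

Boundary ∂_1: C_1 → C_0 maps an edge to its endpoints' difference, ∂[p,q] = q − p. For instance
  ∂[0,3] = [3] − [0].
As a 4×6 matrix over Z this has rank 3, with invariant factors (1,1,1).

Boundary ∂_2: C_2 → C_1 sends each 2-simplex [p,q,r] to [q,r] − [p,r] + [p,q]. For instance
  ∂[1,2,3] = [2,3] − [1,3] + [1,2],
  ∂[0,1,3] = [1,3] − [0,3] + [0,1].
As a 6×4 matrix over Z this has rank 3, with invariant factors (1,1,1).

From H_k ≅ ker(∂_k) / im(∂_{k+1}) we obtain:

  H_0: rank C_0 − rank ∂_1 = 4 − 3 = 1, and the invariant factors of ∂_1 are all 1, so H_0 = Z.
  H_1: rank ker ∂_1 − rank ∂_2 = (6 − 3) − 3 = 0, and the invariant factors of ∂_2 are all 1, so H_1 = 0.
  H_2: rank ker ∂_2 − rank ∂_3 = (4 − 3) − 0 = 1, and there is no ∂_3, so H_2 = Z.

H_0 = Z,  H_1 = 0,  H_2 = Z.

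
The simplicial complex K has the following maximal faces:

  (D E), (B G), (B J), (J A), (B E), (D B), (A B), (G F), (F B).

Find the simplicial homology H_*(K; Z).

Order the vertices as A < B < D < E < F < G < J. Listing each simplex with vertices in this order, K has dimension 1 with simplices:

  0-simplices (7): A, B, D, E, F, G, J
  1-simplices (9): AB, AJ, BD, BE, BF, BG, BJ, DE, FG

so the chain groups are C_0 ≅ Z^7, C_1 ≅ Z^9.

Boundary ∂_1: C_1 → C_0 is given by ∂[p,q] = [q] − [p]. For instance
  ∂BE = E − B.
The resulting 7×9 matrix has rank 6, and its Smith normal form has invariant factors (1,1,1,1,1,1).

Computing H_k = (kernel of ∂_k) / (image of ∂_{k+1}):

  H_0: rank C_0 − rank ∂_1 = 7 − 6 = 1, and the invariant factors of ∂_1 are all 1, so H_0 = Z.
  H_1: rank ker ∂_1 − rank ∂_2 = (9 − 6) − 0 = 3, and there is no ∂_2, so H_1 = Z^3.

H_0 = Z,  H_1 = Z^3.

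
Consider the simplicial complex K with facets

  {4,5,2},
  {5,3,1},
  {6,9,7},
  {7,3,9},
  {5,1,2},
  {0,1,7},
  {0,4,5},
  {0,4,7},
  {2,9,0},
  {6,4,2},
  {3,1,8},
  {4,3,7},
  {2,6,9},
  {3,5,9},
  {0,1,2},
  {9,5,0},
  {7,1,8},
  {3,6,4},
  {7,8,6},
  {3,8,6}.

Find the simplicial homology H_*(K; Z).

H_0 ≅ Z,  H_1 ≅ Z ⊕ Z/2,  H_2 = 0.

Order the vertices as 0 < 1 < 2 < 3 < 4 < 5 < 6 < 7 < 8 < 9. Listing each simplex with vertices in this order, K has dimension 2 with simplices:

  0-simplices (10): [0], [1], [2], [3], [4], [5], [6], [7], [8], [9]
  1-simplices (30): (30 of them)
  2-simplices (20): (20 of them)

so the chain groups are C_0 ≅ Z^10, C_1 ≅ Z^30, C_2 ≅ Z^20.

The boundary map ∂_1: C_1 → C_0 maps an edge to its endpoints' difference, ∂[p,q] = q − p. For instance
  ∂[2,5] = [5] − [2].
The 10×30 boundary matrix has rank 9 and Smith normal form diag(1,1,1,1,1,1,1,1,1).

∂_2: C_2 → C_1 sends each 2-simplex [p,q,r] to [q,r] − [p,r] + [p,q]. For instance
  ∂[6,7,9] = [7,9] − [6,9] + [6,7],
  ∂[3,6,8] = [6,8] − [3,8] + [3,6].
The resulting 30×20 matrix has rank 20, and its Smith normal form has invariant factors (1,1,1,1,1,1,1,1,1,1,1,1,1,1,1,1,1,1,1,2).

Reading off H_k = ker ∂_k / im ∂_{k+1}:

  H_0: rank C_0 − rank ∂_1 = 10 − 9 = 1, and the invariant factors of ∂_1 are all 1, so H_0 = Z.
  H_1: rank ker ∂_1 − rank ∂_2 = (30 − 9) − 20 = 1, and ∂_2 has invariant factor 2 > 1, so H_1 = Z ⊕ Z/2.
  H_2: rank ker ∂_2 − rank ∂_3 = (20 − 20) − 0 = 0, and there is no ∂_3, so H_2 = 0.

As a check, the Euler characteristic is 10 − 30 + 20 = 0, which agrees with 1 − 1 + 0 = 0.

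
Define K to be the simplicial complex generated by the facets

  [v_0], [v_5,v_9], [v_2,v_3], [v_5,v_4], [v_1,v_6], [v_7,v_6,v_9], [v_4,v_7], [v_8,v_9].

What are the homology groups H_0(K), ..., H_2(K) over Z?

H_0 = Z^3,  H_1 = Z,  H_2 = 0.

We work with the vertex ordering v_0 < v_1 < v_2 < v_3 < v_4 < v_5 < v_6 < v_7 < v_8 < v_9. The simplices of K, each written with vertices in increasing order, are:

  0-simplices (10): [v_0], [v_1], [v_2], [v_3], [v_4], [v_5], [v_6], [v_7], [v_8], [v_9]
  1-simplices (9): [v_1,v_6], [v_2,v_3], [v_4,v_5], [v_4,v_7], [v_5,v_9], [v_6,v_7], [v_6,v_9], [v_7,v_9], [v_8,v_9]
  2-simplices (1): [v_6,v_7,v_9]

so the chain groups are C_0 ≅ Z^10, C_1 ≅ Z^9, C_2 ≅ Z^1.

The boundary map ∂_1: C_1 → C_0 maps an edge to its endpoints' difference, ∂[p,q] = q − p. For instance
  ∂[v_4,v_5] = [v_5] − [v_4].
The 10×9 boundary matrix has rank 7 and Smith normal form diag(1,1,1,1,1,1,1).

∂_2: C_2 → C_1 maps a triangle to the signed sum of its edges. For instance
  ∂[v_6,v_7,v_9] = [v_7,v_9] − [v_6,v_9] + [v_6,v_7].
As a 9×1 matrix over Z this has rank 1, with invariant factors (1).

Now H_k = ker ∂_k / im ∂_{k+1}, so:

  H_0: rank C_0 − rank ∂_1 = 10 − 7 = 3, and the invariant factors of ∂_1 are all 1, so H_0 ≅ Z^3.
  H_1: rank ker ∂_1 − rank ∂_2 = (9 − 7) − 1 = 1, and the invariant factors of ∂_2 are all 1, so H_1 ≅ Z.
  H_2: rank ker ∂_2 − rank ∂_3 = (1 − 1) − 0 = 0, and there is no ∂_3, so H_2 ≅ 0.

As a check, the Euler characteristic is 10 − 9 + 1 = 2, which agrees with 3 − 1 + 0 = 2.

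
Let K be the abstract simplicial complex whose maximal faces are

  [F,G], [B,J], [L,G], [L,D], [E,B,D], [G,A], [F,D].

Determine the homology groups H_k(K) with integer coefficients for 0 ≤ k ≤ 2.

We work with the vertex ordering A < B < D < E < F < G < J < L. The simplices of K, each written with vertices in increasing order, are:

  0-simplices (8): A, B, D, E, F, G, J, L
  1-simplices (9): AG, BD, BE, BJ, DE, DF, DL, FG, GL
  2-simplices (1): BDE

Hence C_0 ≅ Z^8, C_1 ≅ Z^9, C_2 ≅ Z^1.

The boundary map ∂_1: C_1 → C_0 sends each edge [p,q] (with p < q) to q − p.
The 8×9 boundary matrix has rank 7 and Smith normal form diag(1,1,1,1,1,1,1).

The boundary map ∂_2: C_2 → C_1 sends each 2-simplex [p,q,r] to [q,r] − [p,r] + [p,q]. For instance
  ∂BDE = DE − BE + BD.
The resulting 9×1 matrix has rank 1, and its Smith normal form has invariant factors (1).

From H_k ≅ ker(∂_k) / im(∂_{k+1}) we obtain:

  H_0: rank C_0 − rank ∂_1 = 8 − 7 = 1, and the invariant factors of ∂_1 are all 1, so H_0 = Z.
  H_1: rank ker ∂_1 − rank ∂_2 = (9 − 7) − 1 = 1, and the invariant factors of ∂_2 are all 1, so H_1 = Z.
  H_2: rank ker ∂_2 − rank ∂_3 = (1 − 1) − 0 = 0, and there is no ∂_3, so H_2 = 0.

As a check, the Euler characteristic is 8 − 9 + 1 = 0, which agrees with 1 − 1 + 0 = 0.

H_0 = Z,  H_1 = Z,  H_2 = 0.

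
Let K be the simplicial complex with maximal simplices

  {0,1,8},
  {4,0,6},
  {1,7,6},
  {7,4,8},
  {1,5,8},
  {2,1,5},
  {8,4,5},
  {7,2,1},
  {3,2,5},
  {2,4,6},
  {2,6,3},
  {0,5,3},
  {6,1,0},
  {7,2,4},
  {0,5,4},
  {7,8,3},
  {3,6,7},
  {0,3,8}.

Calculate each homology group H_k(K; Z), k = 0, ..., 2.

We work with the vertex ordering 0 < 1 < 2 < 3 < 4 < 5 < 6 < 7 < 8. The simplices of K, each written with vertices in increasing order, are:

  0-simplices (9): [0], [1], [2], [3], [4], [5], [6], [7], [8]
  1-simplices (27): (27 of them)
  2-simplices (18): [0,1,6], [0,1,8], [0,3,5], [0,3,8], [0,4,5], [0,4,6], [1,2,5], [1,2,7], [1,5,8], [1,6,7], [2,3,5], [2,3,6], [2,4,6], [2,4,7], [3,6,7], [3,7,8], [4,5,8], [4,7,8]

so the chain groups are C_0 ≅ Z^9, C_1 ≅ Z^27, C_2 ≅ Z^18.

∂_1: C_1 → C_0 is given by ∂[p,q] = [q] − [p].
As a 9×27 matrix over Z this has rank 8, with invariant factors (1,1,1,1,1,1,1,1).

Boundary ∂_2: C_2 → C_1 acts by ∂[p,q,r] = [q,r] − [p,r] + [p,q]. For instance
  ∂[0,3,8] = [3,8] − [0,8] + [0,3],
  ∂[0,4,6] = [4,6] − [0,6] + [0,4].
The resulting 27×18 matrix has rank 18, and its Smith normal form has invariant factors (1,1,1,1,1,1,1,1,1,1,1,1,1,1,1,1,1,2).

From H_k ≅ ker(∂_k) / im(∂_{k+1}) we obtain:

  H_0: rank C_0 − rank ∂_1 = 9 − 8 = 1, and the invariant factors of ∂_1 are all 1, so H_0 = Z.
  H_1: rank ker ∂_1 − rank ∂_2 = (27 − 8) − 18 = 1, and ∂_2 has invariant factor 2 > 1, so H_1 = Z ⊕ Z/2Z.
  H_2: rank ker ∂_2 − rank ∂_3 = (18 − 18) − 0 = 0, and there is no ∂_3, so H_2 = 0.

(K is a triangulation of the Klein bottle.)

H_0 ≅ Z,  H_1 ≅ Z ⊕ Z/2Z,  H_2 = 0.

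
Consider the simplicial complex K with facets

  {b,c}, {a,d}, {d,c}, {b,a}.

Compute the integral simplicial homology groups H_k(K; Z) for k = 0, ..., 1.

H_0 = Z,  H_1 = Z.

Take the total order a < b < c < d on the vertex set. Then K (dimension 1) consists of the simplices:

  0-simplices (4): a, b, c, d
  1-simplices (4): ab, ad, bc, cd

so the chain groups are C_0 ≅ Z^4, C_1 ≅ Z^4.

∂_1: C_1 → C_0 sends each edge [p,q] (with p < q) to q − p. For instance
  ∂ad = d − a.
The resulting 4×4 matrix has rank 3, and its Smith normal form has invariant factors (1,1,1).

Reading off H_k = ker ∂_k / im ∂_{k+1}:

  H_0: rank C_0 − rank ∂_1 = 4 − 3 = 1, and the invariant factors of ∂_1 are all 1, so H_0 = Z.
  H_1: rank ker ∂_1 − rank ∂_2 = (4 − 3) − 0 = 1, and there is no ∂_2, so H_1 = Z.

As a check, the Euler characteristic is 4 − 4 = 0, which agrees with 1 − 1 = 0.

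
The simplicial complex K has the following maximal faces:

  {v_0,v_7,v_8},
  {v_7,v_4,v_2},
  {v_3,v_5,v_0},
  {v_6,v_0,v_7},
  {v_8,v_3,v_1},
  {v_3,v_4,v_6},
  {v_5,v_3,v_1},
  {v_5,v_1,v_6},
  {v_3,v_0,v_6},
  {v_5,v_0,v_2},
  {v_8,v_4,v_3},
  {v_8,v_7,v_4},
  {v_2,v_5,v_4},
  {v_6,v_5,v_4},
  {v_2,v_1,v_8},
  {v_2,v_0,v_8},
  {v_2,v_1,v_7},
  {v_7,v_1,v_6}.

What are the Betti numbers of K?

b_0 = 1, b_1 = 1, b_2 = 0.

Order the vertices as v_0 < v_1 < v_2 < v_3 < v_4 < v_5 < v_6 < v_7 < v_8. Listing each simplex with vertices in this order, K has dimension 2 with simplices:

  0-simplices (9): [v_0], [v_1], [v_2], [v_3], [v_4], [v_5], [v_6], [v_7], [v_8]
  1-simplices (27): (27 of them)
  2-simplices (18): (18 of them)

Hence C_0 ≅ Z^9, C_1 ≅ Z^27, C_2 ≅ Z^18.

∂_1: C_1 → C_0 maps an edge to its endpoints' difference, ∂[p,q] = q − p. For instance
  ∂[v_0,v_3] = [v_3] − [v_0].
The 9×27 boundary matrix has rank 8 and Smith normal form diag(1,1,1,1,1,1,1,1).

The boundary map ∂_2: C_2 → C_1 maps a triangle to the signed sum of its edges. For instance
  ∂[v_4,v_5,v_6] = [v_5,v_6] − [v_4,v_6] + [v_4,v_5],
  ∂[v_3,v_4,v_8] = [v_4,v_8] − [v_3,v_8] + [v_3,v_4].
The resulting 27×18 matrix has rank 18, and its Smith normal form has invariant factors (1,1,1,1,1,1,1,1,1,1,1,1,1,1,1,1,1,2).

From H_k ≅ ker(∂_k) / im(∂_{k+1}) we obtain:

  H_0: rank C_0 − rank ∂_1 = 9 − 8 = 1, and the invariant factors of ∂_1 are all 1, so H_0 ≅ Z.
  H_1: rank ker ∂_1 − rank ∂_2 = (27 − 8) − 18 = 1, and ∂_2 has invariant factor 2 > 1, so H_1 ≅ Z ⊕ Z/2.
  H_2: rank ker ∂_2 − rank ∂_3 = (18 − 18) − 0 = 0, and there is no ∂_3, so H_2 ≅ 0.

As a check, the Euler characteristic is 9 − 27 + 18 = 0, which agrees with 1 − 1 + 0 = 0.
(K is a triangulation of the Klein bottle.)

Hence the Betti numbers are b_0 = 1, b_1 = 1, b_2 = 0.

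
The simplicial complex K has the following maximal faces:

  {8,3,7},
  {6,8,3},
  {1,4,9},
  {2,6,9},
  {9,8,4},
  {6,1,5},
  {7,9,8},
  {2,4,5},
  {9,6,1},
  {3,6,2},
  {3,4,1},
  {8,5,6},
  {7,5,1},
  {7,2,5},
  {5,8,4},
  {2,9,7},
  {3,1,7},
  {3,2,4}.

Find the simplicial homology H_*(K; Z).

H_0 ≅ Z,  H_1 ≅ Z^2,  H_2 ≅ Z.

K has 9 vertices, 27 edges, 18 triangles.
rank ∂_0 = 0, rank ∂_1 = 8 ⇒ b_0 = 9 − 0 − 8 = 1; all invariant factors of ∂_1 are 1 so no torsion. So H_0 ≅ Z.
rank ∂_1 = 8, rank ∂_2 = 17 ⇒ b_1 = 27 − 8 − 17 = 2; all invariant factors of ∂_2 are 1 so no torsion. So H_1 ≅ Z^2.
rank ∂_2 = 17, rank ∂_3 = 0 ⇒ b_2 = 18 − 17 − 0 = 1. So H_2 ≅ Z.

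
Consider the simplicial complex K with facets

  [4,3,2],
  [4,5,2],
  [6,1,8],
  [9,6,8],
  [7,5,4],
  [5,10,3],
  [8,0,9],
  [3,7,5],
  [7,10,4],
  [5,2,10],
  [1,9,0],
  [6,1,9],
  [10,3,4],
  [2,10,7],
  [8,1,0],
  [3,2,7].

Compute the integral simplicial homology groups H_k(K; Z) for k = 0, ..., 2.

We work with the vertex ordering 0 < 1 < 2 < 3 < 4 < 5 < 6 < 7 < 8 < 9 < 10. The simplices of K, each written with vertices in increasing order, are:

  0-simplices (11): [0], [1], [2], [3], [4], [5], [6], [7], [8], [9], [10]
  1-simplices (24): (24 of them)
  2-simplices (16): [0,1,8], [0,1,9], [0,8,9], [1,6,8], [1,6,9], [2,3,4], [2,3,7], [2,4,5], [2,5,10], [2,7,10], [3,4,10], [3,5,7], [3,5,10], [4,5,7], [4,7,10], [6,8,9]

giving chain groups C_0 ≅ Z^11, C_1 ≅ Z^24, C_2 ≅ Z^16.

Boundary ∂_1: C_1 → C_0 is given by ∂[p,q] = [q] − [p]. For instance
  ∂[6,9] = [9] − [6].
As a 11×24 matrix over Z this has rank 9, with invariant factors (1,1,1,1,1,1,1,1,1).

∂_2: C_2 → C_1 acts by ∂[p,q,r] = [q,r] − [p,r] + [p,q]. For instance
  ∂[3,4,10] = [4,10] − [3,10] + [3,4],
  ∂[0,1,8] = [1,8] − [0,8] + [0,1].
As a 24×16 matrix over Z this has rank 15, with invariant factors (1,1,1,1,1,1,1,1,1,1,1,1,1,1,2).

Reading off H_k = ker ∂_k / im ∂_{k+1}:

  H_0: rank C_0 − rank ∂_1 = 11 − 9 = 2, and the invariant factors of ∂_1 are all 1, so H_0 = Z^2.
  H_1: rank ker ∂_1 − rank ∂_2 = (24 − 9) − 15 = 0, and ∂_2 has invariant factor 2 > 1, so H_1 = Z/2Z.
  H_2: rank ker ∂_2 − rank ∂_3 = (16 − 15) − 0 = 1, and there is no ∂_3, so H_2 = Z.

H_0 = Z^2,  H_1 = Z/2Z,  H_2 = Z.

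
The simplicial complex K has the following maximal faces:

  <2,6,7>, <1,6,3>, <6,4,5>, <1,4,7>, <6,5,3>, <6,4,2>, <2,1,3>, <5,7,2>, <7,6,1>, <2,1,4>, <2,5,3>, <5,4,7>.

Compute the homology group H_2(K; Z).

We work with the vertex ordering 1 < 2 < 3 < 4 < 5 < 6 < 7. The simplices of K, each written with vertices in increasing order, are:

  0-simplices (7): [1], [2], [3], [4], [5], [6], [7]
  1-simplices (18): [1,2], [1,3], [1,4], [1,6], [1,7], [2,3], [2,4], [2,5], [2,6], [2,7], [3,5], [3,6], [4,5], [4,6], [4,7], [5,6], [5,7], [6,7]
  2-simplices (12): [1,2,3], [1,2,4], [1,3,6], [1,4,7], [1,6,7], [2,3,5], [2,4,6], [2,5,7], [2,6,7], [3,5,6], [4,5,6], [4,5,7]

Hence C_0 ≅ Z^7, C_1 ≅ Z^18, C_2 ≅ Z^12.

Boundary ∂_1: C_1 → C_0 sends each edge [p,q] (with p < q) to q − p.
This gives a 7×18 integer matrix of rank 6; reducing to Smith normal form yields diagonal entries (1,1,1,1,1,1).

∂_2: C_2 → C_1 maps a triangle to the signed sum of its edges. For instance
  ∂[2,5,7] = [5,7] − [2,7] + [2,5],
  ∂[1,2,3] = [2,3] − [1,3] + [1,2].
This gives a 18×12 integer matrix of rank 12; reducing to Smith normal form yields diagonal entries (1,1,1,1,1,1,1,1,1,1,1,2).

Reading off H_k = ker ∂_k / im ∂_{k+1}:

  H_2: rank ker ∂_2 − rank ∂_3 = (12 − 12) − 0 = 0, and there is no ∂_3, so H_2 ≅ 0.

(K is a triangulation of the real projective plane RP^2.)

H_2 = 0.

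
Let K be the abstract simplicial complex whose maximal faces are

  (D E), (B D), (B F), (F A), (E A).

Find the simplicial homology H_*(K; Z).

H_0 = Z,  H_1 = Z.

We work with the vertex ordering A < B < D < E < F. The simplices of K, each written with vertices in increasing order, are:

  0-simplices (5): A, B, D, E, F
  1-simplices (5): AE, AF, BD, BF, DE

so the chain groups are C_0 ≅ Z^5, C_1 ≅ Z^5.

The boundary map ∂_1: C_1 → C_0 sends each edge [p,q] (with p < q) to q − p.
As a 5×5 matrix over Z this has rank 4, with invariant factors (1,1,1,1).

Reading off H_k = ker ∂_k / im ∂_{k+1}:

  H_0: rank C_0 − rank ∂_1 = 5 − 4 = 1, and the invariant factors of ∂_1 are all 1, so H_0 = Z.
  H_1: rank ker ∂_1 − rank ∂_2 = (5 − 4) − 0 = 1, and there is no ∂_2, so H_1 = Z.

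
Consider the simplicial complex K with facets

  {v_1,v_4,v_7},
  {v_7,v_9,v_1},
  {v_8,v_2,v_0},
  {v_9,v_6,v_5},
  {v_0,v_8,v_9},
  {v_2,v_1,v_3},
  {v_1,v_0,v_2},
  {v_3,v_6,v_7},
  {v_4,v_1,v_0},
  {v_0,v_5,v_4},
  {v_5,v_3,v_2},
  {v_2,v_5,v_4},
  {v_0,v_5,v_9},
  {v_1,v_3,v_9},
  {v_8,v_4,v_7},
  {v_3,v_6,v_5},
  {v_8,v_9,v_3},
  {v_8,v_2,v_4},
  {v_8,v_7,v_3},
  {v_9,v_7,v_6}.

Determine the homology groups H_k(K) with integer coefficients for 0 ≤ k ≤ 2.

H_0 = Z,  H_1 = Z × Z/2,  H_2 = 0.

Order the vertices as v_0 < v_1 < v_2 < v_3 < v_4 < v_5 < v_6 < v_7 < v_8 < v_9. Listing each simplex with vertices in this order, K has dimension 2 with simplices:

  0-simplices (10): [v_0], [v_1], [v_2], [v_3], [v_4], [v_5], [v_6], [v_7], [v_8], [v_9]
  1-simplices (30): (30 of them)
  2-simplices (20): (20 of them)

giving chain groups C_0 ≅ Z^10, C_1 ≅ Z^30, C_2 ≅ Z^20.

The boundary map ∂_1: C_1 → C_0 maps an edge to its endpoints' difference, ∂[p,q] = q − p.
As a 10×30 matrix over Z this has rank 9, with invariant factors (1,1,1,1,1,1,1,1,1).

The boundary map ∂_2: C_2 → C_1 acts by ∂[p,q,r] = [q,r] − [p,r] + [p,q]. For instance
  ∂[v_3,v_6,v_7] = [v_6,v_7] − [v_3,v_7] + [v_3,v_6],
  ∂[v_3,v_7,v_8] = [v_7,v_8] − [v_3,v_8] + [v_3,v_7].
The 30×20 boundary matrix has rank 20 and Smith normal form diag(1,1,1,1,1,1,1,1,1,1,1,1,1,1,1,1,1,1,1,2).

From H_k ≅ ker(∂_k) / im(∂_{k+1}) we obtain:

  H_0: rank C_0 − rank ∂_1 = 10 − 9 = 1, and the invariant factors of ∂_1 are all 1, so H_0 = Z.
  H_1: rank ker ∂_1 − rank ∂_2 = (30 − 9) − 20 = 1, and ∂_2 has invariant factor 2 > 1, so H_1 = Z × Z/2.
  H_2: rank ker ∂_2 − rank ∂_3 = (20 − 20) − 0 = 0, and there is no ∂_3, so H_2 = 0.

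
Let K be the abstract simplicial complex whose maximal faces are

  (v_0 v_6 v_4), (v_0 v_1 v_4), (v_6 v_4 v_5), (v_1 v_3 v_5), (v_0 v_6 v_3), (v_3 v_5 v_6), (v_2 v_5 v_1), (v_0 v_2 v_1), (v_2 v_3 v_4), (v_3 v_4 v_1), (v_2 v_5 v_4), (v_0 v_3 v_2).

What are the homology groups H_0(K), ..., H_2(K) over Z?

H_0 ≅ Z,  H_1 ≅ Z/2,  H_2 = 0.

Take the total order v_0 < v_1 < v_2 < v_3 < v_4 < v_5 < v_6 on the vertex set. Then K (dimension 2) consists of the simplices:

  0-simplices (7): [v_0], [v_1], [v_2], [v_3], [v_4], [v_5], [v_6]
  1-simplices (18): (18 of them)
  2-simplices (12): (12 of them)

so the chain groups are C_0 ≅ Z^7, C_1 ≅ Z^18, C_2 ≅ Z^12.

The boundary map ∂_1: C_1 → C_0 is given by ∂[p,q] = [q] − [p].
The resulting 7×18 matrix has rank 6, and its Smith normal form has invariant factors (1,1,1,1,1,1).

∂_2: C_2 → C_1 sends each 2-simplex [p,q,r] to [q,r] − [p,r] + [p,q]. For instance
  ∂[v_1,v_2,v_5] = [v_2,v_5] − [v_1,v_5] + [v_1,v_2],
  ∂[v_3,v_5,v_6] = [v_5,v_6] − [v_3,v_6] + [v_3,v_5].
This gives a 18×12 integer matrix of rank 12; reducing to Smith normal form yields diagonal entries (1,1,1,1,1,1,1,1,1,1,1,2).

Reading off H_k = ker ∂_k / im ∂_{k+1}:

  H_0: rank C_0 − rank ∂_1 = 7 − 6 = 1, and the invariant factors of ∂_1 are all 1, so H_0 = Z.
  H_1: rank ker ∂_1 − rank ∂_2 = (18 − 6) − 12 = 0, and ∂_2 has invariant factor 2 > 1, so H_1 = Z/2.
  H_2: rank ker ∂_2 − rank ∂_3 = (12 − 12) − 0 = 0, and there is no ∂_3, so H_2 = 0.

As a check, the Euler characteristic is 7 − 18 + 12 = 1, which agrees with 1 − 0 + 0 = 1.
(K is a triangulation of the real projective plane RP^2.)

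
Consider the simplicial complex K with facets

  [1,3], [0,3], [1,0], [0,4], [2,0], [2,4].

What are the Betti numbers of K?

b_0 = 1, b_1 = 2.

Order the vertices as 0 < 1 < 2 < 3 < 4. Listing each simplex with vertices in this order, K has dimension 1 with simplices:

  0-simplices (5): [0], [1], [2], [3], [4]
  1-simplices (6): [0,1], [0,2], [0,3], [0,4], [1,3], [2,4]

Hence C_0 ≅ Z^5, C_1 ≅ Z^6.

Boundary ∂_1: C_1 → C_0 is given by ∂[p,q] = [q] − [p].
As a 5×6 matrix over Z this has rank 4, with invariant factors (1,1,1,1).

Computing H_k = (kernel of ∂_k) / (image of ∂_{k+1}):

  H_0: rank C_0 − rank ∂_1 = 5 − 4 = 1, and the invariant factors of ∂_1 are all 1, so H_0 = Z.
  H_1: rank ker ∂_1 − rank ∂_2 = (6 − 4) − 0 = 2, and there is no ∂_2, so H_1 = Z^2.

(K is a triangulation of a wedge of 2 circles.)

Hence the Betti numbers are b_0 = 1, b_1 = 2.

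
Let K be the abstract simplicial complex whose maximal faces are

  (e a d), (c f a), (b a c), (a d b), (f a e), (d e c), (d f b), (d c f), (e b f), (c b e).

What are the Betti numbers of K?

Fix the vertex order a < b < c < d < e < f and write every simplex with vertices in increasing order. Then dim K = 2 and the simplices of K are:

  0-simplices (6): a, b, c, d, e, f
  1-simplices (15): ab, ac, ad, ae, af, bc, bd, be, bf, cd, ce, cf, de, df, ef
  2-simplices (10): abc, abd, acf, ade, aef, bce, bdf, bef, cde, cdf

giving chain groups C_0 ≅ Z^6, C_1 ≅ Z^15, C_2 ≅ Z^10.

∂_1: C_1 → C_0 is given by ∂[p,q] = [q] − [p]. For instance
  ∂ac = c − a.
The resulting 6×15 matrix has rank 5, and its Smith normal form has invariant factors (1,1,1,1,1).

∂_2: C_2 → C_1 acts by ∂[p,q,r] = [q,r] − [p,r] + [p,q]. For instance
  ∂cdf = df − cf + cd,
  ∂cde = de − ce + cd.
The 15×10 boundary matrix has rank 10 and Smith normal form diag(1,1,1,1,1,1,1,1,1,2).

Computing H_k = (kernel of ∂_k) / (image of ∂_{k+1}):

  H_0: rank C_0 − rank ∂_1 = 6 − 5 = 1, and the invariant factors of ∂_1 are all 1, so H_0 ≅ Z.
  H_1: rank ker ∂_1 − rank ∂_2 = (15 − 5) − 10 = 0, and ∂_2 has invariant factor 2 > 1, so H_1 ≅ Z/2.
  H_2: rank ker ∂_2 − rank ∂_3 = (10 − 10) − 0 = 0, and there is no ∂_3, so H_2 ≅ 0.

Hence the Betti numbers are b_0 = 1, b_1 = 0, b_2 = 0.

b_0 = 1, b_1 = 0, b_2 = 0.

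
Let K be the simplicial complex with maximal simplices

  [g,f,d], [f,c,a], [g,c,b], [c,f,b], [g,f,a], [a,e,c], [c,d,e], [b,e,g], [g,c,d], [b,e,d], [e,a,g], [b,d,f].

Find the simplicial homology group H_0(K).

H_0 = Z.

Take the total order a < b < c < d < e < f < g on the vertex set. Then K (dimension 2) consists of the simplices:

  0-simplices (7): a, b, c, d, e, f, g
  1-simplices (18): ac, ae, af, ag, bc, bd, be, bf, bg, cd, ce, cf, cg, de, df, dg, eg, fg
  2-simplices (12): ace, acf, aeg, afg, bcf, bcg, bde, bdf, beg, cde, cdg, dfg

so the chain groups are C_0 ≅ Z^7, C_1 ≅ Z^18, C_2 ≅ Z^12.

The boundary map ∂_1: C_1 → C_0 sends each edge [p,q] (with p < q) to q − p.
This gives a 7×18 integer matrix of rank 6; reducing to Smith normal form yields diagonal entries (1,1,1,1,1,1).

The boundary map ∂_2: C_2 → C_1 maps a triangle to the signed sum of its edges. For instance
  ∂cde = de − ce + cd,
  ∂bdf = df − bf + bd.
As a 18×12 matrix over Z this has rank 12, with invariant factors (1,1,1,1,1,1,1,1,1,1,1,2).

From H_k ≅ ker(∂_k) / im(∂_{k+1}) we obtain:

  H_0: rank C_0 − rank ∂_1 = 7 − 6 = 1, and the invariant factors of ∂_1 are all 1, so H_0 ≅ Z.

(K is a triangulation of the real projective plane RP^2.)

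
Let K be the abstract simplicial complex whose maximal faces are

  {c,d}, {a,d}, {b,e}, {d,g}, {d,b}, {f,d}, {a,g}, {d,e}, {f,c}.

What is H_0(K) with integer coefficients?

Fix the vertex order a < b < c < d < e < f < g and write every simplex with vertices in increasing order. Then dim K = 1 and the simplices of K are:

  0-simplices (7): a, b, c, d, e, f, g
  1-simplices (9): ad, ag, bd, be, cd, cf, de, df, dg

giving chain groups C_0 ≅ Z^7, C_1 ≅ Z^9.

The boundary map ∂_1: C_1 → C_0 maps an edge to its endpoints' difference, ∂[p,q] = q − p.
This gives a 7×9 integer matrix of rank 6; reducing to Smith normal form yields diagonal entries (1,1,1,1,1,1).

Now H_k = ker ∂_k / im ∂_{k+1}, so:

  H_0: rank C_0 − rank ∂_1 = 7 − 6 = 1, and the invariant factors of ∂_1 are all 1, so H_0 = Z.

H_0 ≅ Z.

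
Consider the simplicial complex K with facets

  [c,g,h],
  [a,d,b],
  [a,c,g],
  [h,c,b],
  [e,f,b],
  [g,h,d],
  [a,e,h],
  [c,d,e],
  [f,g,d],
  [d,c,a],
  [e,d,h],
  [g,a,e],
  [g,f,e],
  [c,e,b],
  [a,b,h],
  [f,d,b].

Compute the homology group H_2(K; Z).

H_2 = Z.

Order the vertices as a < b < c < d < e < f < g < h. Listing each simplex with vertices in this order, K has dimension 2 with simplices:

  0-simplices (8): a, b, c, d, e, f, g, h
  1-simplices (24): ab, ac, ad, ae, ag, ah, bc, bd, be, bf, bh, cd, ce, cg, ch, de, df, dg, dh, ef, eg, eh, fg, gh
  2-simplices (16): abd, abh, acd, acg, aeg, aeh, bce, bch, bdf, bef, cde, cgh, deh, dfg, dgh, efg

giving chain groups C_0 ≅ Z^8, C_1 ≅ Z^24, C_2 ≅ Z^16.

Boundary ∂_1: C_1 → C_0 maps an edge to its endpoints' difference, ∂[p,q] = q − p. For instance
  ∂bc = c − b.
As a 8×24 matrix over Z this has rank 7, with invariant factors (1,1,1,1,1,1,1).

Boundary ∂_2: C_2 → C_1 acts by ∂[p,q,r] = [q,r] − [p,r] + [p,q]. For instance
  ∂deh = eh − dh + de,
  ∂bef = ef − bf + be.
The 24×16 boundary matrix has rank 15 and Smith normal form diag(1,1,1,1,1,1,1,1,1,1,1,1,1,1,1).

Reading off H_k = ker ∂_k / im ∂_{k+1}:

  H_2: rank ker ∂_2 − rank ∂_3 = (16 − 15) − 0 = 1, and there is no ∂_3, so H_2 = Z.

(K is a triangulation of the torus T^2.)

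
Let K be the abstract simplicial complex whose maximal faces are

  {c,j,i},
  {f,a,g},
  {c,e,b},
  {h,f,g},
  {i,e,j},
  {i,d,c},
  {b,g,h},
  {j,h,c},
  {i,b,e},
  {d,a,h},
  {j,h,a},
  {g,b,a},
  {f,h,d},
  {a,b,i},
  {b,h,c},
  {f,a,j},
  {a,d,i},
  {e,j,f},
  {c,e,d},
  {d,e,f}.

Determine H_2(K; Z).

Order the vertices as a < b < c < d < e < f < g < h < i < j. Listing each simplex with vertices in this order, K has dimension 2 with simplices:

  0-simplices (10): a, b, c, d, e, f, g, h, i, j
  1-simplices (30): ab, ad, af, ag, ah, ai, aj, bc, be, bg, bh, bi, cd, ce, ch, ci, cj, de, df, dh, di, ef, ei, ej, fg, fh, fj, gh, hj, ij
  2-simplices (20): abg, abi, adh, adi, afg, afj, ahj, bce, bch, bei, bgh, cde, cdi, chj, cij, def, dfh, efj, eij, fgh

Hence C_0 ≅ Z^10, C_1 ≅ Z^30, C_2 ≅ Z^20.

The boundary map ∂_1: C_1 → C_0 is given by ∂[p,q] = [q] − [p]. For instance
  ∂bg = g − b.
The 10×30 boundary matrix has rank 9 and Smith normal form diag(1,1,1,1,1,1,1,1,1).

Boundary ∂_2: C_2 → C_1 maps a triangle to the signed sum of its edges. For instance
  ∂abg = bg − ag + ab,
  ∂adh = dh − ah + ad.
As a 30×20 matrix over Z this has rank 20, with invariant factors (1,1,1,1,1,1,1,1,1,1,1,1,1,1,1,1,1,1,1,2).

Reading off H_k = ker ∂_k / im ∂_{k+1}:

  H_2: rank ker ∂_2 − rank ∂_3 = (20 − 20) − 0 = 0, and there is no ∂_3, so H_2 ≅ 0.

H_2 = 0.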